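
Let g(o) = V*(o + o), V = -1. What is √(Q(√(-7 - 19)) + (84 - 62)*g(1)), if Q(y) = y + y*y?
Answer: √(-70 + I*√26) ≈ 0.30452 + 8.3721*I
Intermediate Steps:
g(o) = -2*o (g(o) = -(o + o) = -2*o)
Q(y) = y + y²
√(Q(√(-7 - 19)) + (84 - 62)*g(1)) = √(√(-7 - 19)*(1 + √(-7 - 19)) + (84 - 62)*(-2*1)) = √(√(-26)*(1 + √(-26)) + 22*(-2)) = √((I*√26)*(1 + I*√26) - 44) = √(I*√26*(1 + I*√26) - 44) = √(-44 + I*√26*(1 + I*√26))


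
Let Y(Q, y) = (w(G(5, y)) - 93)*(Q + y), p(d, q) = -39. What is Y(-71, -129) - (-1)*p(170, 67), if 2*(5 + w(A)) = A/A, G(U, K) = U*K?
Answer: 19461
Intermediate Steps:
G(U, K) = K*U
w(A) = -9/2 (w(A) = -5 + (A/A)/2 = -5 + (1/2)*1 = -5 + 1/2 = -9/2)
Y(Q, y) = -195*Q/2 - 195*y/2 (Y(Q, y) = (-9/2 - 93)*(Q + y) = -195*(Q + y)/2 = -195*Q/2 - 195*y/2)
Y(-71, -129) - (-1)*p(170, 67) = (-195/2*(-71) - 195/2*(-129)) - (-1)*(-39) = (13845/2 + 25155/2) - 1*39 = 19500 - 39 = 19461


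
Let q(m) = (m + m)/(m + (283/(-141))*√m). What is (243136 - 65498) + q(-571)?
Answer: 1015402594711/5716070 - 39903*I*√571/5716070 ≈ 1.7764e+5 - 0.16681*I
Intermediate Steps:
q(m) = 2*m/(m - 283*√m/141) (q(m) = (2*m)/(m + (283*(-1/141))*√m) = (2*m)/(m - 283*√m/141) = 2*m/(m - 283*√m/141))
(243136 - 65498) + q(-571) = (243136 - 65498) + 282*(-571)/(-283*I*√571 + 141*(-571)) = 177638 + 282*(-571)/(-283*I*√571 - 80511) = 177638 + 282*(-571)/(-80511 - 283*I*√571) = 177638 - 161022/(-80511 - 283*I*√571)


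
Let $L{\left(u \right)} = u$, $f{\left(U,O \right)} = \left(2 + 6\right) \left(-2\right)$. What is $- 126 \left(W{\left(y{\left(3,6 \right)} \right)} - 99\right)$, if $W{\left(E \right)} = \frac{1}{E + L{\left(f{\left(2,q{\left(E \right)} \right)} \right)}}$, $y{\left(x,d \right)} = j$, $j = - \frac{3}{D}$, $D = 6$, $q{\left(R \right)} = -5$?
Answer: $\frac{137298}{11} \approx 12482.0$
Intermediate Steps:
$f{\left(U,O \right)} = -16$ ($f{\left(U,O \right)} = 8 \left(-2\right) = -16$)
$j = - \frac{1}{2}$ ($j = - \frac{3}{6} = \left(-3\right) \frac{1}{6} = - \frac{1}{2} \approx -0.5$)
$y{\left(x,d \right)} = - \frac{1}{2}$
$W{\left(E \right)} = \frac{1}{-16 + E}$ ($W{\left(E \right)} = \frac{1}{E - 16} = \frac{1}{-16 + E}$)
$- 126 \left(W{\left(y{\left(3,6 \right)} \right)} - 99\right) = - 126 \left(\frac{1}{-16 - \frac{1}{2}} - 99\right) = - 126 \left(\frac{1}{- \frac{33}{2}} - 99\right) = - 126 \left(- \frac{2}{33} - 99\right) = \left(-126\right) \left(- \frac{3269}{33}\right) = \frac{137298}{11}$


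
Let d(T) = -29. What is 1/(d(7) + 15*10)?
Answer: 1/121 ≈ 0.0082645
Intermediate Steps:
1/(d(7) + 15*10) = 1/(-29 + 15*10) = 1/(-29 + 150) = 1/121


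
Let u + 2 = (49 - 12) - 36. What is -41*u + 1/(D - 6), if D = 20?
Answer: 575/14 ≈ 41.071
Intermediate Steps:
u = -1 (u = -2 + ((49 - 12) - 36) = -2 + (37 - 36) = -2 + 1 = -1)
-41*u + 1/(D - 6) = -41*(-1) + 1/(20 - 6) = 41 + 1/14 = 575/14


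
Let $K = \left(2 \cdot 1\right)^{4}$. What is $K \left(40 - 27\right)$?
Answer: $208$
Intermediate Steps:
$K = 16$ ($K = 2^{4} = 16$)
$K \left(40 - 27\right) = 16 \left(40 - 27\right) = 16 \cdot 13 = 208$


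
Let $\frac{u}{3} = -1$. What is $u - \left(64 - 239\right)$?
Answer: $172$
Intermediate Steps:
$u = -3$ ($u = 3 \left(-1\right) = -3$)
$u - \left(64 - 239\right) = -3 - \left(64 - 239\right) = -3 - -175 = -3 + 175 = 172$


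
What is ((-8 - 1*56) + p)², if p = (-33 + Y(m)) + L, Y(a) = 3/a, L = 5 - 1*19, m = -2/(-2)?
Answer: 11664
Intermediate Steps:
m = 1 (m = -2*(-½) = 1)
L = -14 (L = 5 - 19 = -14)
Y(a) = 3/a
p = -44 (p = (-33 + 3/1) - 14 = (-33 + 3*1) - 14 = (-33 + 3) - 14 = -30 - 14 = -44)
((-8 - 1*56) + p)² = ((-8 - 1*56) - 44)² = ((-8 - 56) - 44)² = (-64 - 44)² = (-108)² = 11664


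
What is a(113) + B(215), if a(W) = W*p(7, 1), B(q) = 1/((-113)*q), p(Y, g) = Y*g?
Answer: 19217344/24295 ≈ 791.00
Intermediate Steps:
B(q) = -1/(113*q)
a(W) = 7*W (a(W) = W*(7*1) = W*7 = 7*W)
a(113) + B(215) = 7*113 - 1/113/215 = 791 - 1/113*1/215 = 791 - 1/24295 = 19217344/24295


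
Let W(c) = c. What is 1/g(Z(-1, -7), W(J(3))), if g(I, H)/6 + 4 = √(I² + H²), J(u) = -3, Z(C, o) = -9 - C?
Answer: 2/171 + √73/342 ≈ 0.036678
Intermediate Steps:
g(I, H) = -24 + 6*√(H² + I²) (g(I, H) = -24 + 6*√(I² + H²) = -24 + 6*√(H² + I²))
1/g(Z(-1, -7), W(J(3))) = 1/(-24 + 6*√((-3)² + (-9 - 1*(-1))²)) = 1/(-24 + 6*√(9 + (-9 + 1)²)) = 1/(-24 + 6*√(9 + (-8)²)) = 1/(-24 + 6*√(9 + 64)) = 1/(-24 + 6*√73)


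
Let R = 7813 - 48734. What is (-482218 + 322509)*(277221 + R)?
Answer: -37739236700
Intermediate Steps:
R = -40921
(-482218 + 322509)*(277221 + R) = (-482218 + 322509)*(277221 - 40921) = -159709*236300 = -37739236700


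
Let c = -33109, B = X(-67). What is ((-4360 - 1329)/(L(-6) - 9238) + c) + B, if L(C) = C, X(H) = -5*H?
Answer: -302957167/9244 ≈ -32773.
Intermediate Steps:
B = 335 (B = -5*(-67) = 335)
((-4360 - 1329)/(L(-6) - 9238) + c) + B = ((-4360 - 1329)/(-6 - 9238) - 33109) + 335 = (-5689/(-9244) - 33109) + 335 = (-5689*(-1/9244) - 33109) + 335 = (5689/9244 - 33109) + 335 = -306053907/9244 + 335 = -302957167/9244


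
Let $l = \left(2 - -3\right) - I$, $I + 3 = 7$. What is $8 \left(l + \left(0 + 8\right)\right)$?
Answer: $72$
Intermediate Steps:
$I = 4$ ($I = -3 + 7 = 4$)
$l = 1$ ($l = \left(2 - -3\right) - 4 = \left(2 + 3\right) - 4 = 5 - 4 = 1$)
$8 \left(l + \left(0 + 8\right)\right) = 8 \left(1 + \left(0 + 8\right)\right) = 8 \left(1 + 8\right) = 8 \cdot 9 = 72$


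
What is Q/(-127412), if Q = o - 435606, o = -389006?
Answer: 206153/31853 ≈ 6.4720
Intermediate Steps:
Q = -824612 (Q = -389006 - 435606 = -824612)
Q/(-127412) = -824612/(-127412) = -824612*(-1/127412) = 206153/31853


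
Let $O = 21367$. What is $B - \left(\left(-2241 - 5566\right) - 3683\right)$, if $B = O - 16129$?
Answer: $16728$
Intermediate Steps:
$B = 5238$ ($B = 21367 - 16129 = 5238$)
$B - \left(\left(-2241 - 5566\right) - 3683\right) = 5238 - \left(\left(-2241 - 5566\right) - 3683\right) = 5238 - \left(-7807 - 3683\right) = 5238 - -11490 = 5238 + 11490 = 16728$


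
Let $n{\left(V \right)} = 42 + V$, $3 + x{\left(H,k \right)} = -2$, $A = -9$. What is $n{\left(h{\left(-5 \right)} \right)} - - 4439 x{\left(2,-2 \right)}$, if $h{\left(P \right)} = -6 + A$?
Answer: $-22168$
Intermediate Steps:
$x{\left(H,k \right)} = -5$ ($x{\left(H,k \right)} = -3 - 2 = -5$)
$h{\left(P \right)} = -15$ ($h{\left(P \right)} = -6 - 9 = -15$)
$n{\left(h{\left(-5 \right)} \right)} - - 4439 x{\left(2,-2 \right)} = \left(42 - 15\right) - \left(-4439\right) \left(-5\right) = 27 - 22195 = -22168$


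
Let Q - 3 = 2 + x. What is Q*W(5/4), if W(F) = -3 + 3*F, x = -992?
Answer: -2961/4 ≈ -740.25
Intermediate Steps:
Q = -987 (Q = 3 + (2 - 992) = 3 - 990 = -987)
Q*W(5/4) = -987*(-3 + 3*(5/4)) = -987*(-3 + 15/4) = -987*¾ = -2961/4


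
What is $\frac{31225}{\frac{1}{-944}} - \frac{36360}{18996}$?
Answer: $- \frac{46661144230}{1583} \approx -2.9476 \cdot 10^{7}$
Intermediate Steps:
$\frac{31225}{\frac{1}{-944}} - \frac{36360}{18996} = \frac{31225}{- \frac{1}{944}} - \frac{3030}{1583} = 31225 \left(-944\right) - \frac{3030}{1583} = -29476400 - \frac{3030}{1583} = - \frac{46661144230}{1583}$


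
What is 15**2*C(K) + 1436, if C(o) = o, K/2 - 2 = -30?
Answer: -11164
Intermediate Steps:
K = -56 (K = 4 + 2*(-30) = 4 - 60 = -56)
15**2*C(K) + 1436 = 15**2*(-56) + 1436 = 225*(-56) + 1436 = -12600 + 1436 = -11164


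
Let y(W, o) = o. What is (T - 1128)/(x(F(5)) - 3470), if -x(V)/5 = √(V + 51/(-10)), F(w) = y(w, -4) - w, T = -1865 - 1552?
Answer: 6308460/4816501 - 909*I*√1410/4816501 ≈ 1.3098 - 0.0070867*I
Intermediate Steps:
T = -3417
F(w) = -4 - w
x(V) = -5*√(-51/10 + V) (x(V) = -5*√(V + 51/(-10)) = -5*√(V + 51*(-⅒)) = -5*√(V - 51/10) = -5*√(-51/10 + V))
(T - 1128)/(x(F(5)) - 3470) = (-3417 - 1128)/(-√(-510 + 100*(-4 - 1*5))/2 - 3470) = -4545/(-√(-510 + 100*(-4 - 5))/2 - 3470) = -4545/(-√(-510 + 100*(-9))/2 - 3470) = -4545/(-√(-510 - 900)/2 - 3470) = -4545/(-I*√1410/2 - 3470) = -4545/(-3470 - I*√1410/2)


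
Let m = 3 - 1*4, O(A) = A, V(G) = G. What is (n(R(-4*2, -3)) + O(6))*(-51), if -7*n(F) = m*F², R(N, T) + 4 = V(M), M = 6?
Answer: -2346/7 ≈ -335.14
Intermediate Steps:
R(N, T) = 2 (R(N, T) = -4 + 6 = 2)
m = -1 (m = 3 - 4 = -1)
n(F) = F²/7 (n(F) = -(-1)*F²/7 = F²/7)
(n(R(-4*2, -3)) + O(6))*(-51) = ((⅐)*2² + 6)*(-51) = ((⅐)*4 + 6)*(-51) = (4/7 + 6)*(-51) = (46/7)*(-51) = -2346/7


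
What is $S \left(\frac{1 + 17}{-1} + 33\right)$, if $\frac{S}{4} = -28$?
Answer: $-1680$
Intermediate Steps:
$S = -112$ ($S = 4 \left(-28\right) = -112$)
$S \left(\frac{1 + 17}{-1} + 33\right) = - 112 \left(\frac{1 + 17}{-1} + 33\right) = - 112 \left(18 \left(-1\right) + 33\right) = - 112 \left(-18 + 33\right) = \left(-112\right) 15 = -1680$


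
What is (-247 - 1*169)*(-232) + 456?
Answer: 96968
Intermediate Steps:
(-247 - 1*169)*(-232) + 456 = (-247 - 169)*(-232) + 456 = -416*(-232) + 456 = 96512 + 456 = 96968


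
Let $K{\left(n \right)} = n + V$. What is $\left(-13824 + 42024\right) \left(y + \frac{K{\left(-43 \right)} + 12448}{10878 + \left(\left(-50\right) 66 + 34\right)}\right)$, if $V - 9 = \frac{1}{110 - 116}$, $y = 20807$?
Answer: $\frac{1116686849725}{1903} \approx 5.868 \cdot 10^{8}$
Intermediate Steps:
$V = \frac{53}{6}$ ($V = 9 + \frac{1}{110 - 116} = 9 + \frac{1}{-6} = 9 - \frac{1}{6} = \frac{53}{6} \approx 8.8333$)
$K{\left(n \right)} = \frac{53}{6} + n$ ($K{\left(n \right)} = n + \frac{53}{6} = \frac{53}{6} + n$)
$\left(-13824 + 42024\right) \left(y + \frac{K{\left(-43 \right)} + 12448}{10878 + \left(\left(-50\right) 66 + 34\right)}\right) = \left(-13824 + 42024\right) \left(20807 + \frac{\left(\frac{53}{6} - 43\right) + 12448}{10878 + \left(\left(-50\right) 66 + 34\right)}\right) = 28200 \left(20807 + \frac{- \frac{205}{6} + 12448}{10878 + \left(-3300 + 34\right)}\right) = 28200 \left(20807 + \frac{74483}{6 \left(10878 - 3266\right)}\right) = 28200 \left(20807 + \frac{74483}{6 \cdot 7612}\right) = 28200 \left(20807 + \frac{74483}{6} \cdot \frac{1}{7612}\right) = 28200 \left(20807 + \frac{74483}{45672}\right) = 28200 \cdot \frac{950371787}{45672} = \frac{1116686849725}{1903}$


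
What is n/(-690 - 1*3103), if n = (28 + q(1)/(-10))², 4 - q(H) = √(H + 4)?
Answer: -(276 + √5)²/379300 ≈ -0.20410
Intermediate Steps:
q(H) = 4 - √(4 + H) (q(H) = 4 - √(H + 4) = 4 - √(4 + H))
n = (138/5 + √5/10)² (n = (28 + (4 - √(4 + 1))/(-10))² = (28 + (4 - √5)*(-⅒))² = (28 + (-⅖ + √5/10))² = (138/5 + √5/10)² ≈ 774.15)
n/(-690 - 1*3103) = ((276 + √5)²/100)/(-690 - 1*3103) = ((276 + √5)²/100)/(-690 - 3103) = ((276 + √5)²/100)/(-3793) = ((276 + √5)²/100)*(-1/3793) = -(276 + √5)²/379300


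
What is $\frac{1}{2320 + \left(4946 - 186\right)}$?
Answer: $\frac{1}{7080} \approx 0.00014124$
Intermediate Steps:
$\frac{1}{2320 + \left(4946 - 186\right)} = \frac{1}{2320 + 4760} = \frac{1}{7080}$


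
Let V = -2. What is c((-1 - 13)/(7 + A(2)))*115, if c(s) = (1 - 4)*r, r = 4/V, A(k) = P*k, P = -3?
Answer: 690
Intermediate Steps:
A(k) = -3*k
r = -2 (r = 4/(-2) = 4*(-½) = -2)
c(s) = 6 (c(s) = (1 - 4)*(-2) = -3*(-2) = 6)
c((-1 - 13)/(7 + A(2)))*115 = 6*115 = 690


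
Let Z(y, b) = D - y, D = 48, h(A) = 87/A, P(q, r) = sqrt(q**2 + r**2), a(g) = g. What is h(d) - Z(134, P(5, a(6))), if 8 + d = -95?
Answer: 8771/103 ≈ 85.155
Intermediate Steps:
d = -103 (d = -8 - 95 = -103)
Z(y, b) = 48 - y
h(d) - Z(134, P(5, a(6))) = 87/(-103) - (48 - 1*134) = 87*(-1/103) - (48 - 134) = -87/103 - 1*(-86) = -87/103 + 86 = 8771/103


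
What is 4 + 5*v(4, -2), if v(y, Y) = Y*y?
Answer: -36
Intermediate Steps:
4 + 5*v(4, -2) = 4 + 5*(-2*4) = 4 + 5*(-8) = 4 - 40 = -36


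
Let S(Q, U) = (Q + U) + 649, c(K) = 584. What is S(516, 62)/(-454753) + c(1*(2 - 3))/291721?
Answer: -92365915/132660999913 ≈ -0.00069625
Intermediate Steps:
S(Q, U) = 649 + Q + U
S(516, 62)/(-454753) + c(1*(2 - 3))/291721 = (649 + 516 + 62)/(-454753) + 584/291721 = 1227*(-1/454753) + 584*(1/291721) = -1227/454753 + 584/291721 = -92365915/132660999913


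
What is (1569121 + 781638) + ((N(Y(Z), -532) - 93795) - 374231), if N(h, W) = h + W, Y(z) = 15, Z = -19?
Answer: 1882216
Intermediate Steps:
N(h, W) = W + h
(1569121 + 781638) + ((N(Y(Z), -532) - 93795) - 374231) = (1569121 + 781638) + (((-532 + 15) - 93795) - 374231) = 2350759 + ((-517 - 93795) - 374231) = 2350759 + (-94312 - 374231) = 2350759 - 468543 = 1882216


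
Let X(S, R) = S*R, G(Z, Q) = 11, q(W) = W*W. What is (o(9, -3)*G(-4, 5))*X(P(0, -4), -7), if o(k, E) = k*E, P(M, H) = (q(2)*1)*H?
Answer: -33264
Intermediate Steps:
q(W) = W²
P(M, H) = 4*H (P(M, H) = (2²*1)*H = (4*1)*H = 4*H)
o(k, E) = E*k
X(S, R) = R*S
(o(9, -3)*G(-4, 5))*X(P(0, -4), -7) = (-3*9*11)*(-28*(-4)) = (-27*11)*(-7*(-16)) = -297*112 = -33264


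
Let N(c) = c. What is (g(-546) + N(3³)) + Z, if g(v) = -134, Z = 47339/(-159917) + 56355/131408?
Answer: -52226663403/488706352 ≈ -106.87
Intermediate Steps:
Z = 64916261/488706352 (Z = 47339*(-1/159917) + 56355*(1/131408) = -47339/159917 + 56355/131408 = 64916261/488706352 ≈ 0.13283)
(g(-546) + N(3³)) + Z = (-134 + 3³) + 64916261/488706352 = (-134 + 27) + 64916261/488706352 = -107 + 64916261/488706352 = -52226663403/488706352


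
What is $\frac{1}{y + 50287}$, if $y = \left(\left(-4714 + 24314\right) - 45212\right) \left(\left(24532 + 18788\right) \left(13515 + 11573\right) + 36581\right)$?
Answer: $- \frac{1}{27836369904205} \approx -3.5924 \cdot 10^{-14}$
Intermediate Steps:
$y = -27836369954492$ ($y = \left(19600 - 45212\right) \left(43320 \cdot 25088 + 36581\right) = - 25612 \left(1086812160 + 36581\right) = \left(-25612\right) 1086848741 = -27836369954492$)
$\frac{1}{y + 50287} = \frac{1}{-27836369954492 + 50287} = \frac{1}{-27836369904205} = - \frac{1}{27836369904205}$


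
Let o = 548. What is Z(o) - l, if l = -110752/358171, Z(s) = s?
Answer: 196388460/358171 ≈ 548.31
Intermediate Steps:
l = -110752/358171 (l = -110752*1/358171 = -110752/358171 ≈ -0.30922)
Z(o) - l = 548 - 1*(-110752/358171) = 548 + 110752/358171 = 196388460/358171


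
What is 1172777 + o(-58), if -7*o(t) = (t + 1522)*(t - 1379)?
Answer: 10313207/7 ≈ 1.4733e+6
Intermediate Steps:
o(t) = -(-1379 + t)*(1522 + t)/7 (o(t) = -(t + 1522)*(t - 1379)/7 = -(1522 + t)*(-1379 + t)/7 = -(-1379 + t)*(1522 + t)/7)
1172777 + o(-58) = 1172777 + (299834 - 143/7*(-58) - ⅐*(-58)²) = 1172777 + (299834 + 8294/7 - ⅐*3364) = 1172777 + (299834 + 8294/7 - 3364/7) = 1172777 + 2103768/7 = 10313207/7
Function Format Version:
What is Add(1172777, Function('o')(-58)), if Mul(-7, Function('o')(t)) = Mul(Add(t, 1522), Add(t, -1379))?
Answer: Rational(10313207, 7) ≈ 1.4733e+6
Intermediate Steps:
Function('o')(t) = Mul(Rational(-1, 7), Add(-1379, t), Add(1522, t)) (Function('o')(t) = Mul(Rational(-1, 7), Mul(Add(t, 1522), Add(t, -1379))) = Mul(Rational(-1, 7), Mul(Add(1522, t), Add(-1379, t))) = Mul(Rational(-1, 7), Mul(Add(-1379, t), Add(1522, t))) = Mul(Rational(-1, 7), Add(-1379, t), Add(1522, t)))
Add(1172777, Function('o')(-58)) = Add(1172777, Add(299834, Mul(Rational(-143, 7), -58), Mul(Rational(-1, 7), Pow(-58, 2)))) = Add(1172777, Add(299834, Rational(8294, 7), Mul(Rational(-1, 7), 3364))) = Add(1172777, Add(299834, Rational(8294, 7), Rational(-3364, 7))) = Add(1172777, Rational(2103768, 7)) = Rational(10313207, 7)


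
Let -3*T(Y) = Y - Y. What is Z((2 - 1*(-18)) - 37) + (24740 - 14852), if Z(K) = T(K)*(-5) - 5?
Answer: 9883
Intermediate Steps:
T(Y) = 0 (T(Y) = -(Y - Y)/3 = -1/3*0 = 0)
Z(K) = -5 (Z(K) = 0*(-5) - 5 = 0 - 5 = -5)
Z((2 - 1*(-18)) - 37) + (24740 - 14852) = -5 + (24740 - 14852) = -5 + 9888 = 9883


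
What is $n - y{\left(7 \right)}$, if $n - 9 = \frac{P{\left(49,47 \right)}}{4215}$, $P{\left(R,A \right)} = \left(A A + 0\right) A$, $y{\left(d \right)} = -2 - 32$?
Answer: $\frac{285068}{4215} \approx 67.632$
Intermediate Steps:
$y{\left(d \right)} = -34$
$P{\left(R,A \right)} = A^{3}$ ($P{\left(R,A \right)} = \left(A^{2} + 0\right) A = A^{2} A = A^{3}$)
$n = \frac{141758}{4215}$ ($n = 9 + \frac{47^{3}}{4215} = 9 + 103823 \cdot \frac{1}{4215} = 9 + \frac{103823}{4215} = \frac{141758}{4215} \approx 33.632$)
$n - y{\left(7 \right)} = \frac{141758}{4215} - -34 = \frac{141758}{4215} + 34 = \frac{285068}{4215}$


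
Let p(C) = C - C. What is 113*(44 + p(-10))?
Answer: 4972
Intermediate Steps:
p(C) = 0
113*(44 + p(-10)) = 113*(44 + 0) = 113*44 = 4972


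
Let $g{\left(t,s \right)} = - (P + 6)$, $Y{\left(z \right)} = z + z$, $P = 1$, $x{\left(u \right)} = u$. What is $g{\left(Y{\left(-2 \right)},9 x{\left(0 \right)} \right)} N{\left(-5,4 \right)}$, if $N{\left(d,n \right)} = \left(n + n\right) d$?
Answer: $280$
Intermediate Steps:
$N{\left(d,n \right)} = 2 d n$ ($N{\left(d,n \right)} = 2 n d = 2 d n$)
$Y{\left(z \right)} = 2 z$
$g{\left(t,s \right)} = -7$ ($g{\left(t,s \right)} = - (1 + 6) = \left(-1\right) 7 = -7$)
$g{\left(Y{\left(-2 \right)},9 x{\left(0 \right)} \right)} N{\left(-5,4 \right)} = - 7 \cdot 2 \left(-5\right) 4 = \left(-7\right) \left(-40\right) = 280$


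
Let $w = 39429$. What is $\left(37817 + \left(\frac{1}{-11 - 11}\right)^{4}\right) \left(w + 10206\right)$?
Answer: $\frac{439709474059155}{234256} \approx 1.877 \cdot 10^{9}$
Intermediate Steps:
$\left(37817 + \left(\frac{1}{-11 - 11}\right)^{4}\right) \left(w + 10206\right) = \left(37817 + \left(\frac{1}{-11 - 11}\right)^{4}\right) \left(39429 + 10206\right) = \left(37817 + \left(\frac{1}{-22}\right)^{4}\right) 49635 = \left(37817 + \left(- \frac{1}{22}\right)^{4}\right) 49635 = \left(37817 + \frac{1}{234256}\right) 49635 = \frac{8858859153}{234256} \cdot 49635 = \frac{439709474059155}{234256}$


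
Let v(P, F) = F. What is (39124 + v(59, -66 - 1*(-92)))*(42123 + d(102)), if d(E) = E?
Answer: 1653108750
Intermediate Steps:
(39124 + v(59, -66 - 1*(-92)))*(42123 + d(102)) = (39124 + (-66 - 1*(-92)))*(42123 + 102) = (39124 + (-66 + 92))*42225 = (39124 + 26)*42225 = 39150*42225 = 1653108750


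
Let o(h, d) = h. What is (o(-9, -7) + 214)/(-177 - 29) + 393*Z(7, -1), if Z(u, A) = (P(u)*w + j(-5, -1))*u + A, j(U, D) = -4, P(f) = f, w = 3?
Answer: 9552839/206 ≈ 46373.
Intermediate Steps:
Z(u, A) = A + u*(-4 + 3*u) (Z(u, A) = (u*3 - 4)*u + A = (3*u - 4)*u + A = (-4 + 3*u)*u + A = u*(-4 + 3*u) + A = A + u*(-4 + 3*u))
(o(-9, -7) + 214)/(-177 - 29) + 393*Z(7, -1) = (-9 + 214)/(-177 - 29) + 393*(-1 - 4*7 + 3*7²) = 205/(-206) + 393*(-1 - 28 + 3*49) = 205*(-1/206) + 393*(-1 - 28 + 147) = -205/206 + 393*118 = -205/206 + 46374 = 9552839/206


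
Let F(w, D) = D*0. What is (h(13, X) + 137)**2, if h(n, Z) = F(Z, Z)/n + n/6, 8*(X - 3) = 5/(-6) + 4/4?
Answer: 697225/36 ≈ 19367.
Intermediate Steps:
F(w, D) = 0
X = 145/48 (X = 3 + (5/(-6) + 4/4)/8 = 3 + (5*(-1/6) + 4*(1/4))/8 = 3 + (-5/6 + 1)/8 = 3 + (1/8)*(1/6) = 3 + 1/48 = 145/48 ≈ 3.0208)
h(n, Z) = n/6 (h(n, Z) = 0/n + n/6 = 0 + n*(1/6) = 0 + n/6 = n/6)
(h(13, X) + 137)**2 = ((1/6)*13 + 137)**2 = (13/6 + 137)**2 = (835/6)**2 = 697225/36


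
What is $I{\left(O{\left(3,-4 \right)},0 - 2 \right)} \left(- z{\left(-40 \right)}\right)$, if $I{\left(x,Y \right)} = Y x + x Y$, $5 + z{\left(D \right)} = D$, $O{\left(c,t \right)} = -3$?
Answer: $540$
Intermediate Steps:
$z{\left(D \right)} = -5 + D$
$I{\left(x,Y \right)} = 2 Y x$ ($I{\left(x,Y \right)} = Y x + Y x = 2 Y x$)
$I{\left(O{\left(3,-4 \right)},0 - 2 \right)} \left(- z{\left(-40 \right)}\right) = 2 \left(0 - 2\right) \left(-3\right) \left(- (-5 - 40)\right) = 2 \left(0 - 2\right) \left(-3\right) \left(\left(-1\right) \left(-45\right)\right) = 2 \left(-2\right) \left(-3\right) 45 = 12 \cdot 45 = 540$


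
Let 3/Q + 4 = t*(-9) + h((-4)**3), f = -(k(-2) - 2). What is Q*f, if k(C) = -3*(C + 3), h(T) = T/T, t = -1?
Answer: 5/2 ≈ 2.5000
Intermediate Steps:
h(T) = 1
k(C) = -9 - 3*C (k(C) = -3*(3 + C) = -9 - 3*C)
f = 5 (f = -((-9 - 3*(-2)) - 2) = -((-9 + 6) - 2) = -(-3 - 2) = -1*(-5) = 5)
Q = 1/2 (Q = 3/(-4 + (-1*(-9) + 1)) = 3/(-4 + (9 + 1)) = 3/(-4 + 10) = 3/6 = 3*(1/6) = 1/2 ≈ 0.50000)
Q*f = (1/2)*5 = 5/2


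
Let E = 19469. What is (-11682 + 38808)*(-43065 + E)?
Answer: -640065096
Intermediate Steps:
(-11682 + 38808)*(-43065 + E) = (-11682 + 38808)*(-43065 + 19469) = 27126*(-23596) = -640065096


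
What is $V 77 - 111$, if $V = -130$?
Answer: $-10121$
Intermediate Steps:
$V 77 - 111 = \left(-130\right) 77 - 111 = -10010 - 111 = -10121$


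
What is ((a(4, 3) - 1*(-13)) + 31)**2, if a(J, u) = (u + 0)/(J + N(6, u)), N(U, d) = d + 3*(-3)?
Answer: 7225/4 ≈ 1806.3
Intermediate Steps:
N(U, d) = -9 + d (N(U, d) = d - 9 = -9 + d)
a(J, u) = u/(-9 + J + u) (a(J, u) = (u + 0)/(J + (-9 + u)) = u/(-9 + J + u))
((a(4, 3) - 1*(-13)) + 31)**2 = ((3/(-9 + 4 + 3) - 1*(-13)) + 31)**2 = ((3/(-2) + 13) + 31)**2 = ((3*(-1/2) + 13) + 31)**2 = ((-3/2 + 13) + 31)**2 = (23/2 + 31)**2 = (85/2)**2 = 7225/4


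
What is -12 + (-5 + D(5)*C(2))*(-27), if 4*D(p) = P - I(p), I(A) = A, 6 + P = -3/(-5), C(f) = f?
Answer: 1317/5 ≈ 263.40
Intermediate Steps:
P = -27/5 (P = -6 - 3/(-5) = -6 - 3*(-1/5) = -6 + 3/5 = -27/5 ≈ -5.4000)
D(p) = -27/20 - p/4 (D(p) = (-27/5 - p)/4 = -27/20 - p/4)
-12 + (-5 + D(5)*C(2))*(-27) = -12 + (-5 + (-27/20 - 1/4*5)*2)*(-27) = -12 + (-5 + (-27/20 - 5/4)*2)*(-27) = -12 + (-5 - 13/5*2)*(-27) = -12 + (-5 - 26/5)*(-27) = -12 - 51/5*(-27) = -12 + 1377/5 = 1317/5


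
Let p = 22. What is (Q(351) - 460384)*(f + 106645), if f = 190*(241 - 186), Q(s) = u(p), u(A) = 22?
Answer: -53906088390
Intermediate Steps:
Q(s) = 22
f = 10450 (f = 190*55 = 10450)
(Q(351) - 460384)*(f + 106645) = (22 - 460384)*(10450 + 106645) = -460362*117095 = -53906088390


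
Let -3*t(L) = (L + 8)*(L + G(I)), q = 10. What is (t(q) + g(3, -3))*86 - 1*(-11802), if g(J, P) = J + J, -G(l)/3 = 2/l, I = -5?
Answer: 32694/5 ≈ 6538.8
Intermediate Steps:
G(l) = -6/l
g(J, P) = 2*J
t(L) = -(8 + L)*(6/5 + L)/3 (t(L) = -(L + 8)*(L - 6/(-5))/3 = -(8 + L)*(L - 6*(-⅕))/3 = -(8 + L)*(L + 6/5)/3 = -(8 + L)*(6/5 + L)/3)
(t(q) + g(3, -3))*86 - 1*(-11802) = ((-16/5 - 46/15*10 - ⅓*10²) + 2*3)*86 - 1*(-11802) = ((-16/5 - 92/3 - ⅓*100) + 6)*86 + 11802 = ((-16/5 - 92/3 - 100/3) + 6)*86 + 11802 = (-336/5 + 6)*86 + 11802 = -306/5*86 + 11802 = -26316/5 + 11802 = 32694/5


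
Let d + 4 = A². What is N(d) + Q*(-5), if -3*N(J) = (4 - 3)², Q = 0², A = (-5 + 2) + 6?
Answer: -⅓ ≈ -0.33333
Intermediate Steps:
A = 3 (A = -3 + 6 = 3)
d = 5 (d = -4 + 3² = -4 + 9 = 5)
Q = 0
N(J) = -⅓ (N(J) = -(4 - 3)²/3 = -⅓*1² = -⅓*1 = -⅓)
N(d) + Q*(-5) = -⅓ + 0*(-5) = -⅓ + 0 = -⅓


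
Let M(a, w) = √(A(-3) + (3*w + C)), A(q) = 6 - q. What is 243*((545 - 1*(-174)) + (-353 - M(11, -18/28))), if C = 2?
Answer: 88938 - 243*√1778/14 ≈ 88206.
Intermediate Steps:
M(a, w) = √(11 + 3*w) (M(a, w) = √((6 - 1*(-3)) + (3*w + 2)) = √((6 + 3) + (2 + 3*w)) = √(9 + (2 + 3*w)) = √(11 + 3*w))
243*((545 - 1*(-174)) + (-353 - M(11, -18/28))) = 243*((545 - 1*(-174)) + (-353 - √(11 + 3*(-18/28)))) = 243*((545 + 174) + (-353 - √(11 + 3*(-18*1/28)))) = 243*(719 + (-353 - √(11 + 3*(-9/14)))) = 243*(719 + (-353 - √(11 - 27/14))) = 243*(719 + (-353 - √(127/14))) = 243*(719 + (-353 - √1778/14)) = 243*(366 - √1778/14) = 88938 - 243*√1778/14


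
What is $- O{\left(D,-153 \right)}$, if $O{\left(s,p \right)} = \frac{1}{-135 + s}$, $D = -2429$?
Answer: $\frac{1}{2564} \approx 0.00039002$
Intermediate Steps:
$- O{\left(D,-153 \right)} = - \frac{1}{-135 - 2429} = - \frac{1}{-2564} = \left(-1\right) \left(- \frac{1}{2564}\right) = \frac{1}{2564}$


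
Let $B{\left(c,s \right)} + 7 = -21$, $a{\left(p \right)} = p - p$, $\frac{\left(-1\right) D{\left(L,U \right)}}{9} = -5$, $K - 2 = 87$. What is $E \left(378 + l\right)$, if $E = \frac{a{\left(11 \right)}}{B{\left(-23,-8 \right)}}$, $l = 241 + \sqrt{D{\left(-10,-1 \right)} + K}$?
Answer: $0$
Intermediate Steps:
$K = 89$ ($K = 2 + 87 = 89$)
$D{\left(L,U \right)} = 45$ ($D{\left(L,U \right)} = \left(-9\right) \left(-5\right) = 45$)
$a{\left(p \right)} = 0$
$l = 241 + \sqrt{134}$ ($l = 241 + \sqrt{45 + 89} = 241 + \sqrt{134} \approx 252.58$)
$B{\left(c,s \right)} = -28$ ($B{\left(c,s \right)} = -7 - 21 = -28$)
$E = 0$ ($E = \frac{0}{-28} = 0 \left(- \frac{1}{28}\right) = 0$)
$E \left(378 + l\right) = 0 \left(378 + \left(241 + \sqrt{134}\right)\right) = 0 \left(619 + \sqrt{134}\right) = 0$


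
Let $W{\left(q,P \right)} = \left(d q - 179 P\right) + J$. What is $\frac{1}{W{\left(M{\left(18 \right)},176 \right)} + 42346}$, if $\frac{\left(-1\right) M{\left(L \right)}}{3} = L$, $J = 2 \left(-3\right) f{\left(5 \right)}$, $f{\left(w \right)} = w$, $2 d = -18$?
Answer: $\frac{1}{11298} \approx 8.8511 \cdot 10^{-5}$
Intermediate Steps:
$d = -9$ ($d = \frac{1}{2} \left(-18\right) = -9$)
$J = -30$ ($J = 2 \left(-3\right) 5 = \left(-6\right) 5 = -30$)
$M{\left(L \right)} = - 3 L$
$W{\left(q,P \right)} = -30 - 179 P - 9 q$ ($W{\left(q,P \right)} = \left(- 9 q - 179 P\right) - 30 = \left(- 179 P - 9 q\right) - 30 = -30 - 179 P - 9 q$)
$\frac{1}{W{\left(M{\left(18 \right)},176 \right)} + 42346} = \frac{1}{\left(-30 - 31504 - 9 \left(\left(-3\right) 18\right)\right) + 42346} = \frac{1}{\left(-30 - 31504 - -486\right) + 42346} = \frac{1}{\left(-30 - 31504 + 486\right) + 42346} = \frac{1}{-31048 + 42346} = \frac{1}{11298}$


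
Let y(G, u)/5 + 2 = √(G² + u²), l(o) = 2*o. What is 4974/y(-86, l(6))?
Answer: 829/3140 + 829*√1885/3140 ≈ 11.727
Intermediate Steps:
y(G, u) = -10 + 5*√(G² + u²)
4974/y(-86, l(6)) = 4974/(-10 + 5*√((-86)² + (2*6)²)) = 4974/(-10 + 5*√(7396 + 12²)) = 4974/(-10 + 5*√(7396 + 144)) = 4974/(-10 + 5*√7540) = 4974/(-10 + 5*(2*√1885)) = 4974/(-10 + 10*√1885)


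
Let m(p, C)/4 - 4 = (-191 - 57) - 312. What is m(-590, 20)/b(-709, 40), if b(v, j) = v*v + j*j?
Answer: -2224/504281 ≈ -0.0044102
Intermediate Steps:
m(p, C) = -2224 (m(p, C) = 16 + 4*((-191 - 57) - 312) = 16 + 4*(-248 - 312) = 16 + 4*(-560) = 16 - 2240 = -2224)
b(v, j) = j² + v² (b(v, j) = v² + j² = j² + v²)
m(-590, 20)/b(-709, 40) = -2224/(40² + (-709)²) = -2224/(1600 + 502681) = -2224/504281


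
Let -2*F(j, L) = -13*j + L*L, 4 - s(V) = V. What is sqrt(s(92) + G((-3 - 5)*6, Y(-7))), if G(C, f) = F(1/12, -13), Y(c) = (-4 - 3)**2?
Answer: I*sqrt(24762)/12 ≈ 13.113*I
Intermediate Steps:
s(V) = 4 - V
Y(c) = 49 (Y(c) = (-7)**2 = 49)
F(j, L) = -L**2/2 + 13*j/2 (F(j, L) = -(-13*j + L*L)/2 = -(-13*j + L**2)/2 = -(L**2 - 13*j)/2 = -L**2/2 + 13*j/2)
G(C, f) = -2015/24 (G(C, f) = -1/2*(-13)**2 + (13/2)/12 = -1/2*169 + (13/2)*(1/12) = -169/2 + 13/24 = -2015/24)
sqrt(s(92) + G((-3 - 5)*6, Y(-7))) = sqrt((4 - 1*92) - 2015/24) = sqrt((4 - 92) - 2015/24) = sqrt(-88 - 2015/24) = sqrt(-4127/24) = I*sqrt(24762)/12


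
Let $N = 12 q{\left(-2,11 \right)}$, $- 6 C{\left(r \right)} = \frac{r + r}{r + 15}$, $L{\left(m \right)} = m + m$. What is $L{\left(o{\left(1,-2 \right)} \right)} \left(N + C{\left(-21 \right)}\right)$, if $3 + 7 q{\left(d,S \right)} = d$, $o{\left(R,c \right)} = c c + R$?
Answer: $- \frac{2045}{21} \approx -97.381$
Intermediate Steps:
$o{\left(R,c \right)} = R + c^{2}$ ($o{\left(R,c \right)} = c^{2} + R = R + c^{2}$)
$L{\left(m \right)} = 2 m$
$q{\left(d,S \right)} = - \frac{3}{7} + \frac{d}{7}$
$C{\left(r \right)} = - \frac{r}{3 \left(15 + r\right)}$ ($C{\left(r \right)} = - \frac{\left(r + r\right) \frac{1}{r + 15}}{6} = - \frac{2 r \frac{1}{15 + r}}{6} = - \frac{r}{3 \left(15 + r\right)}$)
$N = - \frac{60}{7}$ ($N = 12 \left(- \frac{3}{7} + \frac{1}{7} \left(-2\right)\right) = 12 \left(- \frac{3}{7} - \frac{2}{7}\right) = 12 \left(- \frac{5}{7}\right) = - \frac{60}{7} \approx -8.5714$)
$L{\left(o{\left(1,-2 \right)} \right)} \left(N + C{\left(-21 \right)}\right) = 2 \left(1 + \left(-2\right)^{2}\right) \left(- \frac{60}{7} - - \frac{21}{45 + 3 \left(-21\right)}\right) = 2 \left(1 + 4\right) \left(- \frac{60}{7} - - \frac{21}{45 - 63}\right) = 2 \cdot 5 \left(- \frac{60}{7} - - \frac{21}{-18}\right) = 10 \left(- \frac{60}{7} - \left(-21\right) \left(- \frac{1}{18}\right)\right) = 10 \left(- \frac{60}{7} - \frac{7}{6}\right) = 10 \left(- \frac{409}{42}\right) = - \frac{2045}{21}$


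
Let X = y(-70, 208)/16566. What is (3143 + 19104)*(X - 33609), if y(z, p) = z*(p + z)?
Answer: -2064433924573/2761 ≈ -7.4771e+8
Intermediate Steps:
X = -1610/2761 (X = -70*(208 - 70)/16566 = -70*138*(1/16566) = -9660*1/16566 = -1610/2761 ≈ -0.58312)
(3143 + 19104)*(X - 33609) = (3143 + 19104)*(-1610/2761 - 33609) = 22247*(-92796059/2761) = -2064433924573/2761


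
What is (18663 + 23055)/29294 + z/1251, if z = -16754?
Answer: -219301229/18323397 ≈ -11.968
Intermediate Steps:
(18663 + 23055)/29294 + z/1251 = (18663 + 23055)/29294 - 16754/1251 = 41718*(1/29294) - 16754*1/1251 = 20859/14647 - 16754/1251 = -219301229/18323397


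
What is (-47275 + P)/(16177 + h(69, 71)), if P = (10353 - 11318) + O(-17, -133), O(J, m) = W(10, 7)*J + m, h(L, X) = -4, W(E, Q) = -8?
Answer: -16079/5391 ≈ -2.9826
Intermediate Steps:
O(J, m) = m - 8*J (O(J, m) = -8*J + m = m - 8*J)
P = -962 (P = (10353 - 11318) + (-133 - 8*(-17)) = -965 + (-133 + 136) = -965 + 3 = -962)
(-47275 + P)/(16177 + h(69, 71)) = (-47275 - 962)/(16177 - 4) = -48237/16173 = -48237*1/16173 = -16079/5391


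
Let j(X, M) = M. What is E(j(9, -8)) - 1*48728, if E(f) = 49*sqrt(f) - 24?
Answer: -48752 + 98*I*sqrt(2) ≈ -48752.0 + 138.59*I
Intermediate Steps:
E(f) = -24 + 49*sqrt(f)
E(j(9, -8)) - 1*48728 = (-24 + 49*sqrt(-8)) - 1*48728 = (-24 + 49*(2*I*sqrt(2))) - 48728 = (-24 + 98*I*sqrt(2)) - 48728 = -48752 + 98*I*sqrt(2)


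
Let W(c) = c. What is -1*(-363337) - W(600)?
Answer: 362737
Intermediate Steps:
-1*(-363337) - W(600) = -1*(-363337) - 1*600 = 363337 - 600 = 362737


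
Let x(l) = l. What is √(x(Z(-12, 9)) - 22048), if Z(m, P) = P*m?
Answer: 2*I*√5539 ≈ 148.85*I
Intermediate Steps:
√(x(Z(-12, 9)) - 22048) = √(9*(-12) - 22048) = √(-108 - 22048) = √(-22156) = 2*I*√5539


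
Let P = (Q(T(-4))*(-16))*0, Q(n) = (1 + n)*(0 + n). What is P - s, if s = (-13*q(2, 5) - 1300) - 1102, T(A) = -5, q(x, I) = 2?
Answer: 2428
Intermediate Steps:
s = -2428 (s = (-13*2 - 1300) - 1102 = (-26 - 1300) - 1102 = -1326 - 1102 = -2428)
Q(n) = n*(1 + n) (Q(n) = (1 + n)*n = n*(1 + n))
P = 0 (P = (-5*(1 - 5)*(-16))*0 = (-5*(-4)*(-16))*0 = (20*(-16))*0 = -320*0 = 0)
P - s = 0 - 1*(-2428) = 0 + 2428 = 2428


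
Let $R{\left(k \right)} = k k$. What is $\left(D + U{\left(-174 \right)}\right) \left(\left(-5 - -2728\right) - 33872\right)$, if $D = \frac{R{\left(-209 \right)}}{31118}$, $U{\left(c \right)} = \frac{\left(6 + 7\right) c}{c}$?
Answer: $- \frac{13961449035}{31118} \approx -4.4866 \cdot 10^{5}$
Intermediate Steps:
$U{\left(c \right)} = 13$ ($U{\left(c \right)} = \frac{13 c}{c} = 13$)
$R{\left(k \right)} = k^{2}$
$D = \frac{43681}{31118}$ ($D = \frac{\left(-209\right)^{2}}{31118} = 43681 \cdot \frac{1}{31118} = \frac{43681}{31118} \approx 1.4037$)
$\left(D + U{\left(-174 \right)}\right) \left(\left(-5 - -2728\right) - 33872\right) = \left(\frac{43681}{31118} + 13\right) \left(\left(-5 - -2728\right) - 33872\right) = \frac{448215 \left(\left(-5 + 2728\right) - 33872\right)}{31118} = \frac{448215 \left(2723 - 33872\right)}{31118} = \frac{448215}{31118} \left(-31149\right) = - \frac{13961449035}{31118}$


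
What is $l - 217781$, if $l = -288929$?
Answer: $-506710$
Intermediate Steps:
$l - 217781 = -288929 - 217781 = -506710$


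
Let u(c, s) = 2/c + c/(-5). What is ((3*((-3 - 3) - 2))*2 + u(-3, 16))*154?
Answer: -111034/15 ≈ -7402.3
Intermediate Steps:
u(c, s) = 2/c - c/5 (u(c, s) = 2/c + c*(-⅕) = 2/c - c/5)
((3*((-3 - 3) - 2))*2 + u(-3, 16))*154 = ((3*((-3 - 3) - 2))*2 + (2/(-3) - ⅕*(-3)))*154 = ((3*(-6 - 2))*2 + (2*(-⅓) + ⅗))*154 = ((3*(-8))*2 + (-⅔ + ⅗))*154 = (-24*2 - 1/15)*154 = (-48 - 1/15)*154 = -721/15*154 = -111034/15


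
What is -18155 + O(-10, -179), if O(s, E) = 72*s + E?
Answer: -19054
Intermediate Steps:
O(s, E) = E + 72*s
-18155 + O(-10, -179) = -18155 + (-179 + 72*(-10)) = -18155 + (-179 - 720) = -18155 - 899 = -19054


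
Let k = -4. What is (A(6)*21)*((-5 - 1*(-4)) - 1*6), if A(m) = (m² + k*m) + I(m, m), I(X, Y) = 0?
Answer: -1764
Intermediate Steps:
A(m) = m² - 4*m (A(m) = (m² - 4*m) + 0 = m² - 4*m)
(A(6)*21)*((-5 - 1*(-4)) - 1*6) = ((6*(-4 + 6))*21)*((-5 - 1*(-4)) - 1*6) = ((6*2)*21)*((-5 + 4) - 6) = (12*21)*(-1 - 6) = 252*(-7) = -1764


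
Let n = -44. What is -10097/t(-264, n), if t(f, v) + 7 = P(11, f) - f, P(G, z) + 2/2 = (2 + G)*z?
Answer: 10097/3176 ≈ 3.1792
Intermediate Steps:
P(G, z) = -1 + z*(2 + G) (P(G, z) = -1 + (2 + G)*z = -1 + z*(2 + G))
t(f, v) = -8 + 12*f (t(f, v) = -7 + ((-1 + 2*f + 11*f) - f) = -7 + ((-1 + 13*f) - f) = -7 + (-1 + 12*f) = -8 + 12*f)
-10097/t(-264, n) = -10097/(-8 + 12*(-264)) = -10097/(-8 - 3168) = -10097/(-3176) = -10097*(-1/3176) = 10097/3176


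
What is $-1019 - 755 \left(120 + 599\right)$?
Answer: $-543864$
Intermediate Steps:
$-1019 - 755 \left(120 + 599\right) = -1019 - 542845 = -543864$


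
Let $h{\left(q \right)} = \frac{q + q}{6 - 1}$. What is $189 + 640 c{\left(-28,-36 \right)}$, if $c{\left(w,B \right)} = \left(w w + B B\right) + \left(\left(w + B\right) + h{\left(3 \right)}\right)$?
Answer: $1291197$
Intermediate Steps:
$h{\left(q \right)} = \frac{2 q}{5}$
$c{\left(w,B \right)} = \frac{6}{5} + B + w + B^{2} + w^{2}$ ($c{\left(w,B \right)} = \left(w w + B B\right) + \left(\left(w + B\right) + \frac{2}{5} \cdot 3\right) = \left(w^{2} + B^{2}\right) + \left(\left(B + w\right) + \frac{6}{5}\right) = \left(B^{2} + w^{2}\right) + \left(\frac{6}{5} + B + w\right) = \frac{6}{5} + B + w + B^{2} + w^{2}$)
$189 + 640 c{\left(-28,-36 \right)} = 189 + 640 \left(\frac{6}{5} - 36 - 28 + \left(-36\right)^{2} + \left(-28\right)^{2}\right) = 189 + 640 \left(\frac{6}{5} - 36 - 28 + 1296 + 784\right) = 189 + 640 \cdot \frac{10086}{5} = 189 + 1291008 = 1291197$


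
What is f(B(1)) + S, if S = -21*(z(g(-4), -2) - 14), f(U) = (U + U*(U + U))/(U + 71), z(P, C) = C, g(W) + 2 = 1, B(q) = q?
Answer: 8065/24 ≈ 336.04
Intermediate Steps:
g(W) = -1 (g(W) = -2 + 1 = -1)
f(U) = (U + 2*U²)/(71 + U) (f(U) = (U + U*(2*U))/(71 + U) = (U + 2*U²)/(71 + U))
S = 336 (S = -21*(-2 - 14) = -21*(-16) = 336)
f(B(1)) + S = 1*(1 + 2*1)/(71 + 1) + 336 = 1*(1 + 2)/72 + 336 = 1*(1/72)*3 + 336 = 1/24 + 336 = 8065/24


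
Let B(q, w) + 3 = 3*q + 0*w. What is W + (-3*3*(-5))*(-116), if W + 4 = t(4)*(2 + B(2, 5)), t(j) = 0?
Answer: -5224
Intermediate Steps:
B(q, w) = -3 + 3*q (B(q, w) = -3 + (3*q + 0*w) = -3 + (3*q + 0) = -3 + 3*q)
W = -4 (W = -4 + 0*(2 + (-3 + 3*2)) = -4 + 0*(2 + (-3 + 6)) = -4 + 0*(2 + 3) = -4 + 0*5 = -4 + 0 = -4)
W + (-3*3*(-5))*(-116) = -4 + (-3*3*(-5))*(-116) = -4 - 9*(-5)*(-116) = -4 + 45*(-116) = -4 - 5220 = -5224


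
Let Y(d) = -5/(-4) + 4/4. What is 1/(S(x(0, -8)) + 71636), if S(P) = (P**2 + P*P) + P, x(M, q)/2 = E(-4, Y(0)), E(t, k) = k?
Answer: 1/71681 ≈ 1.3951e-5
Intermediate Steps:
Y(d) = 9/4 (Y(d) = -5*(-1/4) + 4*(1/4) = 5/4 + 1 = 9/4)
x(M, q) = 9/2 (x(M, q) = 2*(9/4) = 9/2)
S(P) = P + 2*P**2 (S(P) = (P**2 + P**2) + P = 2*P**2 + P = P + 2*P**2)
1/(S(x(0, -8)) + 71636) = 1/(9*(1 + 2*(9/2))/2 + 71636) = 1/(9*(1 + 9)/2 + 71636) = 1/((9/2)*10 + 71636) = 1/(45 + 71636) = 1/71681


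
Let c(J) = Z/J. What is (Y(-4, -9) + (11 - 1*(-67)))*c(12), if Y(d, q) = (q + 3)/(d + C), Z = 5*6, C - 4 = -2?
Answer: 405/2 ≈ 202.50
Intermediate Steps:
C = 2 (C = 4 - 2 = 2)
Z = 30
Y(d, q) = (3 + q)/(2 + d) (Y(d, q) = (q + 3)/(d + 2) = (3 + q)/(2 + d))
c(J) = 30/J
(Y(-4, -9) + (11 - 1*(-67)))*c(12) = ((3 - 9)/(2 - 4) + (11 - 1*(-67)))*(30/12) = (-6/(-2) + (11 + 67))*(30*(1/12)) = (-1/2*(-6) + 78)*(5/2) = (3 + 78)*(5/2) = 81*(5/2) = 405/2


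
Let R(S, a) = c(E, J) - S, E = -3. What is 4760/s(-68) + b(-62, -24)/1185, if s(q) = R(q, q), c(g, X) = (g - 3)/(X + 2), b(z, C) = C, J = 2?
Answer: 537048/7505 ≈ 71.559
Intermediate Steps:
c(g, X) = (-3 + g)/(2 + X)
R(S, a) = -3/2 - S (R(S, a) = (-3 - 3)/(2 + 2) - S = -6/4 - S = (¼)*(-6) - S = -3/2 - S)
s(q) = -3/2 - q
4760/s(-68) + b(-62, -24)/1185 = 4760/(-3/2 - 1*(-68)) - 24/1185 = 4760/(-3/2 + 68) - 24*1/1185 = 4760/(133/2) - 8/395 = 4760*(2/133) - 8/395 = 1360/19 - 8/395 = 537048/7505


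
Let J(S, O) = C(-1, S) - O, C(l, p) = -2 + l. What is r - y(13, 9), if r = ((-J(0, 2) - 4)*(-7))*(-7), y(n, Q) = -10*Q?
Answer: 139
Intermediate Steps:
J(S, O) = -3 - O (J(S, O) = (-2 - 1) - O = -3 - O)
r = 49 (r = ((-(-3 - 1*2) - 4)*(-7))*(-7) = ((-(-3 - 2) - 4)*(-7))*(-7) = ((-1*(-5) - 4)*(-7))*(-7) = ((5 - 4)*(-7))*(-7) = (1*(-7))*(-7) = -7*(-7) = 49)
r - y(13, 9) = 49 - (-10)*9 = 49 - 1*(-90) = 49 + 90 = 139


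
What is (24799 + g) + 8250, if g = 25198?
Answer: 58247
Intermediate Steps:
(24799 + g) + 8250 = (24799 + 25198) + 8250 = 49997 + 8250 = 58247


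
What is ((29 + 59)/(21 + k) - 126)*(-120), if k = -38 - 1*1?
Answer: 47120/3 ≈ 15707.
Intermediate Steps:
k = -39 (k = -38 - 1 = -39)
((29 + 59)/(21 + k) - 126)*(-120) = ((29 + 59)/(21 - 39) - 126)*(-120) = (88/(-18) - 126)*(-120) = (88*(-1/18) - 126)*(-120) = (-44/9 - 126)*(-120) = -1178/9*(-120) = 47120/3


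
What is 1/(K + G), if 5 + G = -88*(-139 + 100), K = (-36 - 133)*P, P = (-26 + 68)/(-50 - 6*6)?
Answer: 43/150910 ≈ 0.00028494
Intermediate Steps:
P = -21/43 (P = 42/(-50 - 36) = 42/(-86) = 42*(-1/86) = -21/43 ≈ -0.48837)
K = 3549/43 (K = (-36 - 133)*(-21/43) = -169*(-21/43) = 3549/43 ≈ 82.535)
G = 3427 (G = -5 - 88*(-139 + 100) = -5 - 88*(-39) = -5 + 3432 = 3427)
1/(K + G) = 1/(3549/43 + 3427) = 1/(150910/43) = 43/150910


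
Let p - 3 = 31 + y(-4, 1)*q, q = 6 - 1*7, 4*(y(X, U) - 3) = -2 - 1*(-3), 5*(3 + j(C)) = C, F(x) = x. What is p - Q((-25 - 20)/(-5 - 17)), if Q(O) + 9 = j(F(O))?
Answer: 1863/44 ≈ 42.341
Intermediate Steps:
j(C) = -3 + C/5
y(X, U) = 13/4 (y(X, U) = 3 + (-2 - 1*(-3))/4 = 3 + (-2 + 3)/4 = 3 + (¼)*1 = 3 + ¼ = 13/4)
q = -1 (q = 6 - 7 = -1)
Q(O) = -12 + O/5 (Q(O) = -9 + (-3 + O/5) = -12 + O/5)
p = 123/4 (p = 3 + (31 + (13/4)*(-1)) = 3 + (31 - 13/4) = 3 + 111/4 = 123/4 ≈ 30.750)
p - Q((-25 - 20)/(-5 - 17)) = 123/4 - (-12 + ((-25 - 20)/(-5 - 17))/5) = 123/4 - (-12 + (-45/(-22))/5) = 123/4 - (-12 + (-45*(-1/22))/5) = 123/4 - (-12 + (⅕)*(45/22)) = 123/4 - (-12 + 9/22) = 123/4 - 1*(-255/22) = 123/4 + 255/22 = 1863/44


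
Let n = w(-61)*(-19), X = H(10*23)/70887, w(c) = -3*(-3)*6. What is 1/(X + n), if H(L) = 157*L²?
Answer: -70887/64424762 ≈ -0.0011003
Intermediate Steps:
w(c) = 54 (w(c) = 9*6 = 54)
X = 8305300/70887 (X = (157*(10*23)²)/70887 = (157*230²)*(1/70887) = (157*52900)*(1/70887) = 8305300*(1/70887) = 8305300/70887 ≈ 117.16)
n = -1026 (n = 54*(-19) = -1026)
1/(X + n) = 1/(8305300/70887 - 1026) = 1/(-64424762/70887) = -70887/64424762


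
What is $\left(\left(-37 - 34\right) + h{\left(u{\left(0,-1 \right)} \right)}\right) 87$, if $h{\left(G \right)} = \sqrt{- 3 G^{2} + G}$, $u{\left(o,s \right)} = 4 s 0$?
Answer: $-6177$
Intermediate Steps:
$u{\left(o,s \right)} = 0$
$h{\left(G \right)} = \sqrt{G - 3 G^{2}}$
$\left(\left(-37 - 34\right) + h{\left(u{\left(0,-1 \right)} \right)}\right) 87 = \left(\left(-37 - 34\right) + \sqrt{0 \left(1 - 0\right)}\right) 87 = \left(\left(-37 - 34\right) + \sqrt{0 \left(1 + 0\right)}\right) 87 = \left(-71 + \sqrt{0 \cdot 1}\right) 87 = \left(-71 + \sqrt{0}\right) 87 = \left(-71 + 0\right) 87 = \left(-71\right) 87 = -6177$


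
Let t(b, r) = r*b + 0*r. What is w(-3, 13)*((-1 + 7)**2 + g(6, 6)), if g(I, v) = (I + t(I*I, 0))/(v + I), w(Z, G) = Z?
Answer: -219/2 ≈ -109.50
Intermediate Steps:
t(b, r) = b*r (t(b, r) = b*r + 0 = b*r)
g(I, v) = I/(I + v) (g(I, v) = (I + (I*I)*0)/(v + I) = (I + I**2*0)/(I + v) = (I + 0)/(I + v) = I/(I + v))
w(-3, 13)*((-1 + 7)**2 + g(6, 6)) = -3*((-1 + 7)**2 + 6/(6 + 6)) = -3*(6**2 + 6/12) = -3*(36 + 6*(1/12)) = -3*(36 + 1/2) = -3*73/2 = -219/2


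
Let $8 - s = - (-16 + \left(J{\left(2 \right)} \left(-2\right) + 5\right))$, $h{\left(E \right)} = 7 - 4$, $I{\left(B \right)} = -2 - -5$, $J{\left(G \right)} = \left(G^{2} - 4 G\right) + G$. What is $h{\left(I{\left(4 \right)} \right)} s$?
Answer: $3$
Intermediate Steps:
$J{\left(G \right)} = G^{2} - 3 G$
$I{\left(B \right)} = 3$ ($I{\left(B \right)} = -2 + 5 = 3$)
$h{\left(E \right)} = 3$ ($h{\left(E \right)} = 7 - 4 = 3$)
$s = 1$ ($s = 8 - - (-16 + \left(2 \left(-3 + 2\right) \left(-2\right) + 5\right)) = 8 - - (-16 + \left(2 \left(-1\right) \left(-2\right) + 5\right)) = 8 - - (-16 + \left(\left(-2\right) \left(-2\right) + 5\right)) = 8 - - (-16 + \left(4 + 5\right)) = 8 - - (-16 + 9) = 8 - \left(-1\right) \left(-7\right) = 8 - 7 = 1$)
$h{\left(I{\left(4 \right)} \right)} s = 3 \cdot 1 = 3$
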